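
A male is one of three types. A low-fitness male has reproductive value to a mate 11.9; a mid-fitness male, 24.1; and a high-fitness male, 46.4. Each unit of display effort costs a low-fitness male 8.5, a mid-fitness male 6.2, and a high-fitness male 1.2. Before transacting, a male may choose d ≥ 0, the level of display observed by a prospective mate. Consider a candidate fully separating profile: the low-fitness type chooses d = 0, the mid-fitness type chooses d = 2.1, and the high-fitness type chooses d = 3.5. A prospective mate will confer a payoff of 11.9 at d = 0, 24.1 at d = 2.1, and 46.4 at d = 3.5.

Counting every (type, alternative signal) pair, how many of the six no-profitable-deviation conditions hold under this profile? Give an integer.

Mid-fitness (own payoff 24.1 − 6.2×2.1 = 11.08): to d=0 gives 11.9 → profitable ✗; to d=3.5 gives 46.4 − 6.2×3.5 = 24.7 → profitable ✗.
Low-fitness (own payoff 11.9): to d=2.1 gives 24.1 − 8.5×2.1 = 6.25 → no gain ✓; to d=3.5 gives 46.4 − 8.5×3.5 = 16.65 → profitable ✗.
High-fitness (own payoff 46.4 − 1.2×3.5 = 42.2): to d=0 gives 11.9 → no gain ✓; to d=2.1 gives 24.1 − 1.2×2.1 = 21.58 → no gain ✓.
3 of the 6 constraints hold; not an equilibrium.

3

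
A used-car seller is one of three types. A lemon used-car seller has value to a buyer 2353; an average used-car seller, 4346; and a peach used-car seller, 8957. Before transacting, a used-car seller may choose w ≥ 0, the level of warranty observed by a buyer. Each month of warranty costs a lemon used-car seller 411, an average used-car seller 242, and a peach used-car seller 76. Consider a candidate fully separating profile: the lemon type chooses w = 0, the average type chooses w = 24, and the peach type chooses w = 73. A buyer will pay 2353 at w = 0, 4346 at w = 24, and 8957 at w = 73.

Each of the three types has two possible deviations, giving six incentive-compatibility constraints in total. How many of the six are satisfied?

5

Average (own payoff 4346 − 242×24 = -1462): to w=0 gives 2353 → profitable ✗; to w=73 gives 8957 − 242×73 = -8709 → no gain ✓.
Peach (own payoff 8957 − 76×73 = 3409): to w=0 gives 2353 → no gain ✓; to w=24 gives 4346 − 76×24 = 2522 → no gain ✓.
Lemon (own payoff 2353): to w=24 gives 4346 − 411×24 = -5518 → no gain ✓; to w=73 gives 8957 − 411×73 = -21046 → no gain ✓.
5 of the 6 constraints hold; not an equilibrium.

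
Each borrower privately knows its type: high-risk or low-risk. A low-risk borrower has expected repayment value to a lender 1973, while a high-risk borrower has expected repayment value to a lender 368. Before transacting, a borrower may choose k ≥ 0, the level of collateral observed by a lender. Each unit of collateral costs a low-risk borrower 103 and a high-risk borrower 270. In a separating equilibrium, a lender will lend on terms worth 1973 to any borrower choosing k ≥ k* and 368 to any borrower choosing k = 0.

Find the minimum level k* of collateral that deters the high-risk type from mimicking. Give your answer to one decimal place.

A high-risk borrower choosing k = 0 receives 368.
Imitating at k* instead would pay 1973 at cost 270·k*, netting 1973 − 270·k*.
Indifference: 368 = 1973 − 270·k*, so k* = (1973 − 368) / 270 ≈ 5.9.
At k* the high-risk type's incentive constraint just binds; the low-risk type strictly prefers k* since its per-unit cost is lower.

5.9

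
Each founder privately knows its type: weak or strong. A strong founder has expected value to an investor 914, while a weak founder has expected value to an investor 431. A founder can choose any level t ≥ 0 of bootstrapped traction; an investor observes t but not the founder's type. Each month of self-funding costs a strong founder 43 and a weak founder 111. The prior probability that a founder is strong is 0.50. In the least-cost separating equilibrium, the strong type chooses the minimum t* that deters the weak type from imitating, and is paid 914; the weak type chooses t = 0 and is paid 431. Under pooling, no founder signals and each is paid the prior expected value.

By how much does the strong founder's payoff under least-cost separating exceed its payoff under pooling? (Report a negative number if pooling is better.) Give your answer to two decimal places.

54.39

Least-cost separating signal: t* solves 431 = 914 − 111·t*, so t* = (914 − 431)/111 ≈ 4.3514.
Strong type's separating payoff: 914 − 43 × t* = 914 − 43 × (914 − 431)/111 = 914 − 20769/111 ≈ 726.8919.
Pooling payoff: 0.50 × 914 + 0.50 × 431 = 672.5.
Difference: 726.8919 − 672.5 = 54.3919, i.e. 54.39 to two decimal places.
The strong type prefers to separate.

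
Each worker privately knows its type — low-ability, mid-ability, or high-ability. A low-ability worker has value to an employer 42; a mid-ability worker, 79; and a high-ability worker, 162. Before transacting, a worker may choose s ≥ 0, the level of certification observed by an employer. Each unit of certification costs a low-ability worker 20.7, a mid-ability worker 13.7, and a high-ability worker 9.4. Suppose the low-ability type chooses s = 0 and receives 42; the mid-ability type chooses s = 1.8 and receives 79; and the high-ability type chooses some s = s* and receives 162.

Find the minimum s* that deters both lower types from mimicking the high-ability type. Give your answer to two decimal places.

Low-ability type (on-path payoff 42) won't mimic when 42 ≥ 162 − 20.7·s*, i.e. s* ≥ 5.80.
Mid-ability type (on-path payoff 79 − 13.7×1.8 = 54.34) won't mimic when 54.34 ≥ 162 − 13.7·s*, i.e. s* ≥ 7.86.
Both must hold, so s* = max(5.80, 7.86) = 7.86. The mid-ability type's constraint binds.

7.86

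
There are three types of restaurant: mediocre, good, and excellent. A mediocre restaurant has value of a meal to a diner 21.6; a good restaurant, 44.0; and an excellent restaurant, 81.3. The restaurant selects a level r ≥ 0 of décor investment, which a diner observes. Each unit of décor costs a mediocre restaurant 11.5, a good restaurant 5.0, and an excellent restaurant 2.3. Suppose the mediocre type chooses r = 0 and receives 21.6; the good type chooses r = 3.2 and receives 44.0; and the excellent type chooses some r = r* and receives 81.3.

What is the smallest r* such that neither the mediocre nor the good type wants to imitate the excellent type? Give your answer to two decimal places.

10.66

Good type (on-path payoff 44.0 − 5.0×3.2 = 28) won't mimic when 28 ≥ 81.3 − 5.0·r*, i.e. r* ≥ 10.66.
Mediocre type (on-path payoff 21.6) won't mimic when 21.6 ≥ 81.3 − 11.5·r*, i.e. r* ≥ 5.19.
Both must hold, so r* = max(5.19, 10.66) = 10.66. The good type's constraint binds.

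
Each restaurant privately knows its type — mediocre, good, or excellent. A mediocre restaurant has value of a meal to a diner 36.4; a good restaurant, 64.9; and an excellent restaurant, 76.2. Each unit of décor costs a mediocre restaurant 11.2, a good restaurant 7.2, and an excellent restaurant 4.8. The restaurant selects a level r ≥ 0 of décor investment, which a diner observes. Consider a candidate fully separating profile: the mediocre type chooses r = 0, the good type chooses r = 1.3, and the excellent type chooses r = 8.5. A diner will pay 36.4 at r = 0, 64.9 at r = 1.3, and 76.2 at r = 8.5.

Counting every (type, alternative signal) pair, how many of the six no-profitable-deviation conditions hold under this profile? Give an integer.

Good (own payoff 64.9 − 7.2×1.3 = 55.54): to r=0 gives 36.4 → no gain ✓; to r=8.5 gives 76.2 − 7.2×8.5 = 15 → no gain ✓.
Excellent (own payoff 76.2 − 4.8×8.5 = 35.4): to r=0 gives 36.4 → profitable ✗; to r=1.3 gives 64.9 − 4.8×1.3 = 58.66 → profitable ✗.
Mediocre (own payoff 36.4): to r=1.3 gives 64.9 − 11.2×1.3 = 50.34 → profitable ✗; to r=8.5 gives 76.2 − 11.2×8.5 = -19 → no gain ✓.
3 of the 6 constraints hold; not an equilibrium.

3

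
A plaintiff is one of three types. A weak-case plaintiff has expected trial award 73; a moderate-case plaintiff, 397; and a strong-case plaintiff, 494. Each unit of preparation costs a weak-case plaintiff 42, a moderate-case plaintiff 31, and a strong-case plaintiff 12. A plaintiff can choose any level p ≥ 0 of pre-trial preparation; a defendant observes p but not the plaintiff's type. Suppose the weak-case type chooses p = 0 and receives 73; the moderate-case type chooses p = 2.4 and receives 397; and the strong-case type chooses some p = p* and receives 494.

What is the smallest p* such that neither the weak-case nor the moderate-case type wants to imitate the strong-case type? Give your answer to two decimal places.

Weak-case type (on-path payoff 73) won't mimic when 73 ≥ 494 − 42·p*, i.e. p* ≥ 10.02.
Moderate-case type (on-path payoff 397 − 31×2.4 = 322.6) won't mimic when 322.6 ≥ 494 − 31·p*, i.e. p* ≥ 5.53.
Both must hold, so p* = max(10.02, 5.53) = 10.02. The weak-case type's constraint binds.

10.02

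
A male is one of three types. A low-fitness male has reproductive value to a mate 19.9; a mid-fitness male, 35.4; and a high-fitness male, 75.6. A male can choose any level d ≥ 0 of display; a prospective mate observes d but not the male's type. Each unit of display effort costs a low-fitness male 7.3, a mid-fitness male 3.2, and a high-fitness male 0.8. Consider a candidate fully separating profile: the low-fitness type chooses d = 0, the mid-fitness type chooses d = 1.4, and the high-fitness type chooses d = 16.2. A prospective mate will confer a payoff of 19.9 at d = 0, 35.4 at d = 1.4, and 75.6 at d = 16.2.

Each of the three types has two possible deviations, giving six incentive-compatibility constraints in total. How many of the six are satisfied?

5

Mid-fitness (own payoff 35.4 − 3.2×1.4 = 30.92): to d=0 gives 19.9 → no gain ✓; to d=16.2 gives 75.6 − 3.2×16.2 = 23.76 → no gain ✓.
High-fitness (own payoff 75.6 − 0.8×16.2 = 62.64): to d=0 gives 19.9 → no gain ✓; to d=1.4 gives 35.4 − 0.8×1.4 = 34.28 → no gain ✓.
Low-fitness (own payoff 19.9): to d=1.4 gives 35.4 − 7.3×1.4 = 25.18 → profitable ✗; to d=16.2 gives 75.6 − 7.3×16.2 = -42.66 → no gain ✓.
5 of the 6 constraints hold; not an equilibrium.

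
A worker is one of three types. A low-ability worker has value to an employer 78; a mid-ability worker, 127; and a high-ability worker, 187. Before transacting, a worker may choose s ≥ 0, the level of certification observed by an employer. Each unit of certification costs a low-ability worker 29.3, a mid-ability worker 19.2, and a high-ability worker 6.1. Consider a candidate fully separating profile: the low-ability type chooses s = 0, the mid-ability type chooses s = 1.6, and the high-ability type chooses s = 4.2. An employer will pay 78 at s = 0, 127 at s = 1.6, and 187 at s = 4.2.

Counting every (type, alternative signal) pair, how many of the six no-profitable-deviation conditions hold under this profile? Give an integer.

Low-ability (own payoff 78): to s=1.6 gives 127 − 29.3×1.6 = 80.12 → profitable ✗; to s=4.2 gives 187 − 29.3×4.2 = 63.94 → no gain ✓.
High-ability (own payoff 187 − 6.1×4.2 = 161.38): to s=0 gives 78 → no gain ✓; to s=1.6 gives 127 − 6.1×1.6 = 117.24 → no gain ✓.
Mid-ability (own payoff 127 − 19.2×1.6 = 96.28): to s=0 gives 78 → no gain ✓; to s=4.2 gives 187 − 19.2×4.2 = 106.36 → profitable ✗.
4 of the 6 constraints hold; not an equilibrium.

4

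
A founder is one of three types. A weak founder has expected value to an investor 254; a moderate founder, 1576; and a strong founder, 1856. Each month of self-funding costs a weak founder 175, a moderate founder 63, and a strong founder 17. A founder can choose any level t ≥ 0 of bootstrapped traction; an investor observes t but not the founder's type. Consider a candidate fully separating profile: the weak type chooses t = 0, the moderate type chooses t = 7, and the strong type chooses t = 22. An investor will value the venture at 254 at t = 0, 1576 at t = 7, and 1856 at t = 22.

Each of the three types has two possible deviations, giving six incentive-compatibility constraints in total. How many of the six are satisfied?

Moderate (own payoff 1576 − 63×7 = 1135): to t=0 gives 254 → no gain ✓; to t=22 gives 1856 − 63×22 = 470 → no gain ✓.
Strong (own payoff 1856 − 17×22 = 1482): to t=0 gives 254 → no gain ✓; to t=7 gives 1576 − 17×7 = 1457 → no gain ✓.
Weak (own payoff 254): to t=7 gives 1576 − 175×7 = 351 → profitable ✗; to t=22 gives 1856 − 175×22 = -1994 → no gain ✓.
5 of the 6 constraints hold; not an equilibrium.

5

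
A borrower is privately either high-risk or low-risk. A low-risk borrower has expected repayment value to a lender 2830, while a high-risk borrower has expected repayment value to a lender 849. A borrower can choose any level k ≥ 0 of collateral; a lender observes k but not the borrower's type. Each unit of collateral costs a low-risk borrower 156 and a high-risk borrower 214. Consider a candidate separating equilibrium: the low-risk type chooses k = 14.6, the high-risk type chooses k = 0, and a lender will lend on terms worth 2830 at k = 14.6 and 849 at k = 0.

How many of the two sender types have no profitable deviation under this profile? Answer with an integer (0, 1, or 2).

1

Low-risk type: signal → 2830 − 156 × 14.6 = 552.4; deviate to 0 → 849. IC fails (552.4 < 849).
High-risk type: stay at 0 → 849; mimic → 2830 − 214 × 14.6 = -294.4. IC holds (849 ≥ -294.4).
1 of 2 constraints hold, so this profile is not an equilibrium.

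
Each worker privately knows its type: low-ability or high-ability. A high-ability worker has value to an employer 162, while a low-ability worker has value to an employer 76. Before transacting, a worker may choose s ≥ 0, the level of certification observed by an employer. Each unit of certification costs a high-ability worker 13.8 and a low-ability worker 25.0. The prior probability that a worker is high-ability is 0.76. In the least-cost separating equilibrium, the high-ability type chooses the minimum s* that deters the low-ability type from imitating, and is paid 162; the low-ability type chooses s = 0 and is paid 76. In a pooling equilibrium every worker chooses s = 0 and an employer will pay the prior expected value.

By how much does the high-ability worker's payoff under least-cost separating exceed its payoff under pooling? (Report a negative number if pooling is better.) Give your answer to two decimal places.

Least-cost separating signal: s* solves 76 = 162 − 25.0·s*, so s* = (162 − 76)/25.0 = 3.44.
High-ability type's separating payoff: 162 − 13.8 × s* = 162 − 13.8 × (162 − 76)/25.0 = 162 − 1186.8/25.0 = 114.528.
Pooling payoff: 0.76 × 162 + 0.24 × 76 = 141.36.
Difference: 114.528 − 141.36 = -26.832, i.e. -26.83 to two decimal places.
The high-ability type would prefer the pooling outcome.

-26.83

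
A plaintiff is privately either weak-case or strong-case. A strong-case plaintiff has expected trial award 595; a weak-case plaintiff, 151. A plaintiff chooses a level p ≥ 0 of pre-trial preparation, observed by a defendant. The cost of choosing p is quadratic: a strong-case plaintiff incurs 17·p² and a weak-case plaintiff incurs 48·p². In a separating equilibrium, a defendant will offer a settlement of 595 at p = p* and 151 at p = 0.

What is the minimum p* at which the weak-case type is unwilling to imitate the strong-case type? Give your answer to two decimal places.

3.04

The weak-case type at p = 0 receives 151; imitating at p* yields 595 − 48·p*².
Indifference: 151 = 595 − 48·p*², so p*² = (595 − 151) / 48 = 9.25.
p* = √9.25 ≈ 3.04.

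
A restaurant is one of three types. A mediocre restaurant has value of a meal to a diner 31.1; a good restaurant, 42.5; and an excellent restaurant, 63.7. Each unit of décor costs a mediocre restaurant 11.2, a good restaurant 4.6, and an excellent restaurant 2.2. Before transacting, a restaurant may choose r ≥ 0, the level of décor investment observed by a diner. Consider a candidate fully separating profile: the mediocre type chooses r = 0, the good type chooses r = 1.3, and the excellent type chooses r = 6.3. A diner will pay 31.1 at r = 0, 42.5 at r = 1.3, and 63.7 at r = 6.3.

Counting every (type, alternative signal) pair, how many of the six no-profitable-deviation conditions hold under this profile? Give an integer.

Mediocre (own payoff 31.1): to r=1.3 gives 42.5 − 11.2×1.3 = 27.94 → no gain ✓; to r=6.3 gives 63.7 − 11.2×6.3 = -6.86 → no gain ✓.
Excellent (own payoff 63.7 − 2.2×6.3 = 49.84): to r=0 gives 31.1 → no gain ✓; to r=1.3 gives 42.5 − 2.2×1.3 = 39.64 → no gain ✓.
Good (own payoff 42.5 − 4.6×1.3 = 36.52): to r=0 gives 31.1 → no gain ✓; to r=6.3 gives 63.7 − 4.6×6.3 = 34.72 → no gain ✓.
6 of the 6 constraints hold; this profile is a separating equilibrium.

6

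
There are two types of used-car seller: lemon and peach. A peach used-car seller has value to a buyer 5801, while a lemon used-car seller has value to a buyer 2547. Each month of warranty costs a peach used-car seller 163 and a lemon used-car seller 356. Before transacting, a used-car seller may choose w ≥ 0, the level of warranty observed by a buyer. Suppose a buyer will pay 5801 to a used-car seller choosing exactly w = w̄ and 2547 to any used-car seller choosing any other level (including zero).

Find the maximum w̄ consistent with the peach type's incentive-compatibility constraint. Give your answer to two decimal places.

19.96

Choosing w̄ yields the peach type 5801 − 163·w̄; choosing zero yields 2547.
The peach type is indifferent at 5801 − 163·w̄ = 2547, i.e. w̄ = (5801 − 2547) / 163 ≈ 19.96.
For any w̄ above 19.96 the peach type would rather pool at zero, so separation collapses.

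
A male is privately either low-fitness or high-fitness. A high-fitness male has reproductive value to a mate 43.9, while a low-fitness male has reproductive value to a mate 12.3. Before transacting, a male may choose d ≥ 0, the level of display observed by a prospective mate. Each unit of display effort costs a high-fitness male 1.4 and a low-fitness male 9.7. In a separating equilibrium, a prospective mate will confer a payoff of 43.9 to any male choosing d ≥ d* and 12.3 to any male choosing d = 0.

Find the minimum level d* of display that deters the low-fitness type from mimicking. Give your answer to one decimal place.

A low-fitness male choosing d = 0 receives 12.3.
Imitating at d* instead would pay 43.9 at cost 9.7·d*, netting 43.9 − 9.7·d*.
Indifference: 12.3 = 43.9 − 9.7·d*, so d* = (43.9 − 12.3) / 9.7 ≈ 3.3.
At d* the low-fitness type's incentive constraint just binds; the high-fitness type strictly prefers d* since its per-unit cost is lower.

3.3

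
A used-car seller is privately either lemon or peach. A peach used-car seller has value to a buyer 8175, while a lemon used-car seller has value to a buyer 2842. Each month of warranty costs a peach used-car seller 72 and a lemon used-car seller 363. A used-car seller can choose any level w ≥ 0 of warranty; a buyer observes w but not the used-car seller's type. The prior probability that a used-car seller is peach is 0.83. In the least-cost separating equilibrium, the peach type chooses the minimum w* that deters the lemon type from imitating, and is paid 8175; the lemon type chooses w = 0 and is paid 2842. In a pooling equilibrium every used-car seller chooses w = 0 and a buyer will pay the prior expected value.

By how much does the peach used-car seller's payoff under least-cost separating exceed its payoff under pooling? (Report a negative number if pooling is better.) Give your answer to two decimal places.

Least-cost separating signal: w* solves 2842 = 8175 − 363·w*, so w* = (8175 − 2842)/363 ≈ 14.6915.
Peach type's separating payoff: 8175 − 72 × w* = 8175 − 72 × (8175 − 2842)/363 = 8175 − 383976/363 ≈ 7117.2149.
Pooling payoff: 0.83 × 8175 + 0.17 × 2842 = 7268.39.
Difference: 7117.2149 − 7268.39 = -151.1751, i.e. -151.18 to two decimal places.
The peach type would prefer the pooling outcome.

-151.18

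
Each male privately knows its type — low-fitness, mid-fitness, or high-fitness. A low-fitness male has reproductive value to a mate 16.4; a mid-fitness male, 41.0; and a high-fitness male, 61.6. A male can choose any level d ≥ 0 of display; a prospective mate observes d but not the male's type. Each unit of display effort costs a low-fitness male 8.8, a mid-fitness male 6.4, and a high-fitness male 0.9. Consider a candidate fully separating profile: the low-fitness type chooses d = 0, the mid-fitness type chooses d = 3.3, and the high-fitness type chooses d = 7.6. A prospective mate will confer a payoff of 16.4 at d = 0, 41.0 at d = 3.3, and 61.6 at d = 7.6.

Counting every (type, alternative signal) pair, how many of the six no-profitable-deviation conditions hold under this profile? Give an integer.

Mid-fitness (own payoff 41.0 − 6.4×3.3 = 19.88): to d=0 gives 16.4 → no gain ✓; to d=7.6 gives 61.6 − 6.4×7.6 = 12.96 → no gain ✓.
Low-fitness (own payoff 16.4): to d=3.3 gives 41.0 − 8.8×3.3 = 11.96 → no gain ✓; to d=7.6 gives 61.6 − 8.8×7.6 = -5.28 → no gain ✓.
High-fitness (own payoff 61.6 − 0.9×7.6 = 54.76): to d=0 gives 16.4 → no gain ✓; to d=3.3 gives 41.0 − 0.9×3.3 = 38.03 → no gain ✓.
6 of the 6 constraints hold; this profile is a separating equilibrium.

6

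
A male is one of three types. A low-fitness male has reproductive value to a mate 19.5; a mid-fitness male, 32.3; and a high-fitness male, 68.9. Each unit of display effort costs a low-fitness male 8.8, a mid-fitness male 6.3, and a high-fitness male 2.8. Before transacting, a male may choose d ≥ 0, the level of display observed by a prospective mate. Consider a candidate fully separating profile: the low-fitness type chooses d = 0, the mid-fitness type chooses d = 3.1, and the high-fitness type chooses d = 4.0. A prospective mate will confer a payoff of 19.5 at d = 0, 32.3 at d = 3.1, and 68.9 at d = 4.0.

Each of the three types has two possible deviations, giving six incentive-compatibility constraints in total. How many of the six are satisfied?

3

Low-fitness (own payoff 19.5): to d=3.1 gives 32.3 − 8.8×3.1 = 5.02 → no gain ✓; to d=4.0 gives 68.9 − 8.8×4.0 = 33.7 → profitable ✗.
High-fitness (own payoff 68.9 − 2.8×4.0 = 57.7): to d=0 gives 19.5 → no gain ✓; to d=3.1 gives 32.3 − 2.8×3.1 = 23.62 → no gain ✓.
Mid-fitness (own payoff 32.3 − 6.3×3.1 = 12.77): to d=0 gives 19.5 → profitable ✗; to d=4.0 gives 68.9 − 6.3×4.0 = 43.7 → profitable ✗.
3 of the 6 constraints hold; not an equilibrium.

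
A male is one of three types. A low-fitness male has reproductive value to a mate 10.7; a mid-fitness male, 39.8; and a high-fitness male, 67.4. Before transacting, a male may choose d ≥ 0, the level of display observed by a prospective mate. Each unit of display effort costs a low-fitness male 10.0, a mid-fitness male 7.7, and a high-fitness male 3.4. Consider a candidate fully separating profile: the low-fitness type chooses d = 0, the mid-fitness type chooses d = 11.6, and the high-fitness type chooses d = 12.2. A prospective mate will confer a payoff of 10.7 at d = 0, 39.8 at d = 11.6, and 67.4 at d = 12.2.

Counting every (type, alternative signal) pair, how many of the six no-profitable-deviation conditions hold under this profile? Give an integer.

Low-fitness (own payoff 10.7): to d=11.6 gives 39.8 − 10.0×11.6 = -76.2 → no gain ✓; to d=12.2 gives 67.4 − 10.0×12.2 = -54.6 → no gain ✓.
High-fitness (own payoff 67.4 − 3.4×12.2 = 25.92): to d=0 gives 10.7 → no gain ✓; to d=11.6 gives 39.8 − 3.4×11.6 = 0.36 → no gain ✓.
Mid-fitness (own payoff 39.8 − 7.7×11.6 = -49.52): to d=0 gives 10.7 → profitable ✗; to d=12.2 gives 67.4 − 7.7×12.2 = -26.54 → profitable ✗.
4 of the 6 constraints hold; not an equilibrium.

4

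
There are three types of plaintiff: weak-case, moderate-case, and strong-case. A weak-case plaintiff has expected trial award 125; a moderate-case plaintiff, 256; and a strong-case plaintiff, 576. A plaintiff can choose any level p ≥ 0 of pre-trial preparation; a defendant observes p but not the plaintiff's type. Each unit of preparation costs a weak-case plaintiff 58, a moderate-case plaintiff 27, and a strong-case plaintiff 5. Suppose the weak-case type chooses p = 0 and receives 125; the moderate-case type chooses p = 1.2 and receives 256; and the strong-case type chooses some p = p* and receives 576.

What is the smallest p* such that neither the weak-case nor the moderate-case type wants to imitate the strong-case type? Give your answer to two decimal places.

13.05

Moderate-case type (on-path payoff 256 − 27×1.2 = 223.6) won't mimic when 223.6 ≥ 576 − 27·p*, i.e. p* ≥ 13.05.
Weak-case type (on-path payoff 125) won't mimic when 125 ≥ 576 − 58·p*, i.e. p* ≥ 7.78.
Both must hold, so p* = max(7.78, 13.05) = 13.05. The moderate-case type's constraint binds.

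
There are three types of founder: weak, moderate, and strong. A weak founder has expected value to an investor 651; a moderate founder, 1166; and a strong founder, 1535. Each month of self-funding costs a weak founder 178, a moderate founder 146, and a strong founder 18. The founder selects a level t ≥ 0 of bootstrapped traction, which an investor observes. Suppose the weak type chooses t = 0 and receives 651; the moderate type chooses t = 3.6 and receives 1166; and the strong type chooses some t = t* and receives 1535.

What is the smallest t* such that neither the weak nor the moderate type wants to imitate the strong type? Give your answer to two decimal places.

Moderate type (on-path payoff 1166 − 146×3.6 = 640.4) won't mimic when 640.4 ≥ 1535 − 146·t*, i.e. t* ≥ 6.13.
Weak type (on-path payoff 651) won't mimic when 651 ≥ 1535 − 178·t*, i.e. t* ≥ 4.97.
Both must hold, so t* = max(4.97, 6.13) = 6.13. The moderate type's constraint binds.

6.13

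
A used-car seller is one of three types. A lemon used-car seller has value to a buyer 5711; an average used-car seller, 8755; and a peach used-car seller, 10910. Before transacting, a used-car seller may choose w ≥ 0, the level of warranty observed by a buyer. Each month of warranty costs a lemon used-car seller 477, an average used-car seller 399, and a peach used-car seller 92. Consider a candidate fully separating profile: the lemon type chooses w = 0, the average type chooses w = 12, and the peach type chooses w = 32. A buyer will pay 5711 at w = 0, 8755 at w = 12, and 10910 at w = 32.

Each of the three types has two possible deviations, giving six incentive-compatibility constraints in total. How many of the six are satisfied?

5

Peach (own payoff 10910 − 92×32 = 7966): to w=0 gives 5711 → no gain ✓; to w=12 gives 8755 − 92×12 = 7651 → no gain ✓.
Average (own payoff 8755 − 399×12 = 3967): to w=0 gives 5711 → profitable ✗; to w=32 gives 10910 − 399×32 = -1858 → no gain ✓.
Lemon (own payoff 5711): to w=12 gives 8755 − 477×12 = 3031 → no gain ✓; to w=32 gives 10910 − 477×32 = -4354 → no gain ✓.
5 of the 6 constraints hold; not an equilibrium.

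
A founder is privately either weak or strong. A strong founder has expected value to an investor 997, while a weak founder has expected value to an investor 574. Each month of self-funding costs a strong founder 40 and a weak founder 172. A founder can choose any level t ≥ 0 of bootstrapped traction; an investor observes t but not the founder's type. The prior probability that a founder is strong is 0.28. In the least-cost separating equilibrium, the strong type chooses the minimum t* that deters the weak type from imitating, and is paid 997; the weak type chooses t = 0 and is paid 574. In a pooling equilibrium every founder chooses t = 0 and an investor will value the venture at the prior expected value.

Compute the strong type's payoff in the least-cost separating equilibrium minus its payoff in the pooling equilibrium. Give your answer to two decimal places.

Least-cost separating signal: t* solves 574 = 997 − 172·t*, so t* = (997 − 574)/172 ≈ 2.4593.
Strong type's separating payoff: 997 − 40 × t* = 997 − 40 × (997 − 574)/172 = 997 − 16920/172 ≈ 898.6279.
Pooling payoff: 0.28 × 997 + 0.72 × 574 = 692.44.
Difference: 898.6279 − 692.44 = 206.1879, i.e. 206.19 to two decimal places.
The strong type prefers to separate.

206.19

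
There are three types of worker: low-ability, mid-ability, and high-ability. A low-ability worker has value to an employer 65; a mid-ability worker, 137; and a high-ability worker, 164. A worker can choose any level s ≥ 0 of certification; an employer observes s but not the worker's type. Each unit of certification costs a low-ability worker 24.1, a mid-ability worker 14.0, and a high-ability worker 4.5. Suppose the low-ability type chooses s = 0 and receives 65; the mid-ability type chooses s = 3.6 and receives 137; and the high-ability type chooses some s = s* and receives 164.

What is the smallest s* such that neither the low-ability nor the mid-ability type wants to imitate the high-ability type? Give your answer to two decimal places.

5.53

Mid-ability type (on-path payoff 137 − 14.0×3.6 = 86.6) won't mimic when 86.6 ≥ 164 − 14.0·s*, i.e. s* ≥ 5.53.
Low-ability type (on-path payoff 65) won't mimic when 65 ≥ 164 − 24.1·s*, i.e. s* ≥ 4.11.
Both must hold, so s* = max(4.11, 5.53) = 5.53. The mid-ability type's constraint binds.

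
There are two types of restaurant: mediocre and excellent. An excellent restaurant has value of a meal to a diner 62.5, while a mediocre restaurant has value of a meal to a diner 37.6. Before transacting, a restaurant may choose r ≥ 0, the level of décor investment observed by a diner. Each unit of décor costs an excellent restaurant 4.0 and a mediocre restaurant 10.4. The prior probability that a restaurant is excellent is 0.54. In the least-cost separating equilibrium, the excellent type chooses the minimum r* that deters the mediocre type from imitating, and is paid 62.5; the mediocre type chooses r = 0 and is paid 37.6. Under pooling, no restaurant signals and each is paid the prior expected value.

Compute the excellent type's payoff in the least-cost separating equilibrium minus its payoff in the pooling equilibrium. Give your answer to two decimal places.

Least-cost separating signal: r* solves 37.6 = 62.5 − 10.4·r*, so r* = (62.5 − 37.6)/10.4 ≈ 2.3942.
Excellent type's separating payoff: 62.5 − 4.0 × r* = 62.5 − 4.0 × (62.5 − 37.6)/10.4 = 62.5 − 99.6/10.4 ≈ 52.9231.
Pooling payoff: 0.54 × 62.5 + 0.46 × 37.6 = 51.046.
Difference: 52.9231 − 51.046 = 1.8771, i.e. 1.88 to two decimal places.
The excellent type prefers to separate.

1.88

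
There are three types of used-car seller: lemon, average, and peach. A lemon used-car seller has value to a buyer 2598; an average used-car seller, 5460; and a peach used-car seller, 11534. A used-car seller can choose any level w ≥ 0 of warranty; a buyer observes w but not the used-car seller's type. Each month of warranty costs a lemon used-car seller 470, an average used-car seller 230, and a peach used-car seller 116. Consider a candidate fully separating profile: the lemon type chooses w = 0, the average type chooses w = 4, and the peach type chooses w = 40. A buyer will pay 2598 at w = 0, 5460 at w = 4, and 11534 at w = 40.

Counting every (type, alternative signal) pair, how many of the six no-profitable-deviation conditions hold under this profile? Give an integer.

5

Peach (own payoff 11534 − 116×40 = 6894): to w=0 gives 2598 → no gain ✓; to w=4 gives 5460 − 116×4 = 4996 → no gain ✓.
Lemon (own payoff 2598): to w=4 gives 5460 − 470×4 = 3580 → profitable ✗; to w=40 gives 11534 − 470×40 = -7266 → no gain ✓.
Average (own payoff 5460 − 230×4 = 4540): to w=0 gives 2598 → no gain ✓; to w=40 gives 11534 − 230×40 = 2334 → no gain ✓.
5 of the 6 constraints hold; not an equilibrium.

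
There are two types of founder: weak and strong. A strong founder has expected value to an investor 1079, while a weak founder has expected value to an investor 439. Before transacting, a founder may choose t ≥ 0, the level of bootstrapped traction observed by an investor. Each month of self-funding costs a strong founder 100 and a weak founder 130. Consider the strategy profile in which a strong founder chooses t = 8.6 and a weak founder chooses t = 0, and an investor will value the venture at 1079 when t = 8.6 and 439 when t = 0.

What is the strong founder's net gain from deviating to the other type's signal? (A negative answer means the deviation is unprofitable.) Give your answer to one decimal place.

220.0

Playing t = 8.6 the strong founder receives 1079 − 100 × 8.6 = 219.
Deviating to t = 0 yields 439 instead.
Gain from deviating: 439 − 219 = 220.0.
The gain is positive, so the strong type's incentive-compatibility constraint is violated — this profile is not a separating equilibrium.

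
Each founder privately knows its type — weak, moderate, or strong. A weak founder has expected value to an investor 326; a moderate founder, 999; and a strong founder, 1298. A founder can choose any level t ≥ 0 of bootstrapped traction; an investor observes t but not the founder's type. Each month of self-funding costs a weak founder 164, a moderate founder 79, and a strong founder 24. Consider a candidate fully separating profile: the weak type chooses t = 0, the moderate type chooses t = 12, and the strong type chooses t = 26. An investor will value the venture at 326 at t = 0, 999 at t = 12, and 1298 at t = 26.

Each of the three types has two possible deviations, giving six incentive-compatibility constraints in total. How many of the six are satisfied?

Weak (own payoff 326): to t=12 gives 999 − 164×12 = -969 → no gain ✓; to t=26 gives 1298 − 164×26 = -2966 → no gain ✓.
Moderate (own payoff 999 − 79×12 = 51): to t=0 gives 326 → profitable ✗; to t=26 gives 1298 − 79×26 = -756 → no gain ✓.
Strong (own payoff 1298 − 24×26 = 674): to t=0 gives 326 → no gain ✓; to t=12 gives 999 − 24×12 = 711 → profitable ✗.
4 of the 6 constraints hold; not an equilibrium.

4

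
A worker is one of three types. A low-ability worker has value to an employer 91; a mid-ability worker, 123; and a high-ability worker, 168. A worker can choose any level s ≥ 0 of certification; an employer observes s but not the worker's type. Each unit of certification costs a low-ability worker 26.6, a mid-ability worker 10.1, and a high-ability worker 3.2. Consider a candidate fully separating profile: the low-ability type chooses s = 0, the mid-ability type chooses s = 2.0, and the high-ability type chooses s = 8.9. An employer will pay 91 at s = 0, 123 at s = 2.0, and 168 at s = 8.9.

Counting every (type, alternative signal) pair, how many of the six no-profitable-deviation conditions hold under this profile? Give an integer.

Low-ability (own payoff 91): to s=2.0 gives 123 − 26.6×2.0 = 69.8 → no gain ✓; to s=8.9 gives 168 − 26.6×8.9 = -68.74 → no gain ✓.
Mid-ability (own payoff 123 − 10.1×2.0 = 102.8): to s=0 gives 91 → no gain ✓; to s=8.9 gives 168 − 10.1×8.9 = 78.11 → no gain ✓.
High-ability (own payoff 168 − 3.2×8.9 = 139.52): to s=0 gives 91 → no gain ✓; to s=2.0 gives 123 − 3.2×2.0 = 116.6 → no gain ✓.
6 of the 6 constraints hold; this profile is a separating equilibrium.

6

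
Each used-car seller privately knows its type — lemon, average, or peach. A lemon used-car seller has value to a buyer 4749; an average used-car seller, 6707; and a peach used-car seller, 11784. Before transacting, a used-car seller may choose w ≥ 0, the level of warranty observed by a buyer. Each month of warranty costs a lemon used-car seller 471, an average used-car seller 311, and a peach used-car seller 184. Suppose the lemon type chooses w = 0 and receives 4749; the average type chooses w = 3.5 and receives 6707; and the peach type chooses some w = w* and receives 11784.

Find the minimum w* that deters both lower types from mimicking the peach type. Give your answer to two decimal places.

Lemon type (on-path payoff 4749) won't mimic when 4749 ≥ 11784 − 471·w*, i.e. w* ≥ 14.94.
Average type (on-path payoff 6707 − 311×3.5 = 5618.5) won't mimic when 5618.5 ≥ 11784 − 311·w*, i.e. w* ≥ 19.82.
Both must hold, so w* = max(14.94, 19.82) = 19.82. The average type's constraint binds.

19.82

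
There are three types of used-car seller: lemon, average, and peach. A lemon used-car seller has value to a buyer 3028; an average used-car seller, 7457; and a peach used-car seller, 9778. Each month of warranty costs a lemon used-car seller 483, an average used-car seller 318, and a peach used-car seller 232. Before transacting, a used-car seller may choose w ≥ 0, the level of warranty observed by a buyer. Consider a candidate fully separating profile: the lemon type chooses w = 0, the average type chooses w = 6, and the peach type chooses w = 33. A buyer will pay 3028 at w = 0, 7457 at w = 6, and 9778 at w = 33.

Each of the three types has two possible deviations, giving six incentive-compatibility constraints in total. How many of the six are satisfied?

Lemon (own payoff 3028): to w=6 gives 7457 − 483×6 = 4559 → profitable ✗; to w=33 gives 9778 − 483×33 = -6161 → no gain ✓.
Average (own payoff 7457 − 318×6 = 5549): to w=0 gives 3028 → no gain ✓; to w=33 gives 9778 − 318×33 = -716 → no gain ✓.
Peach (own payoff 9778 − 232×33 = 2122): to w=0 gives 3028 → profitable ✗; to w=6 gives 7457 − 232×6 = 6065 → profitable ✗.
3 of the 6 constraints hold; not an equilibrium.

3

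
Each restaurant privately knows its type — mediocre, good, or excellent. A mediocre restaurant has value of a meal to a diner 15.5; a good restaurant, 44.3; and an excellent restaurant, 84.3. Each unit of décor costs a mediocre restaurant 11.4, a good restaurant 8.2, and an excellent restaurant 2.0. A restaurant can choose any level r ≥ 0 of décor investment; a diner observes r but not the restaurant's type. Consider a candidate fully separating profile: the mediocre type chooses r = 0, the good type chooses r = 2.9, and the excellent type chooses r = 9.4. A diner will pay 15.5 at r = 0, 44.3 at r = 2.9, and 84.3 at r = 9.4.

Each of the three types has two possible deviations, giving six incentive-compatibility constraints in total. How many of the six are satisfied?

Mediocre (own payoff 15.5): to r=2.9 gives 44.3 − 11.4×2.9 = 11.24 → no gain ✓; to r=9.4 gives 84.3 − 11.4×9.4 = -22.86 → no gain ✓.
Good (own payoff 44.3 − 8.2×2.9 = 20.52): to r=0 gives 15.5 → no gain ✓; to r=9.4 gives 84.3 − 8.2×9.4 = 7.22 → no gain ✓.
Excellent (own payoff 84.3 − 2.0×9.4 = 65.5): to r=0 gives 15.5 → no gain ✓; to r=2.9 gives 44.3 − 2.0×2.9 = 38.5 → no gain ✓.
6 of the 6 constraints hold; this profile is a separating equilibrium.

6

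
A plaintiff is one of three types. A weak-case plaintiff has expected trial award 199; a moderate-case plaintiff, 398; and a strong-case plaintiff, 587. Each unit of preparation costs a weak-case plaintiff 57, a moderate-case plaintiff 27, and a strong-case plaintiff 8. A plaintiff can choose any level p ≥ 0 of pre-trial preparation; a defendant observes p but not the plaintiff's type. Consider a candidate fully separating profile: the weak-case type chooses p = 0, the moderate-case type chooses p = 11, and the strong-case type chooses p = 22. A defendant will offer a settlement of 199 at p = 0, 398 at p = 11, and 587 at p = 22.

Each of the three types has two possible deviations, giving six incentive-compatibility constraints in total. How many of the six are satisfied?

5

Strong-case (own payoff 587 − 8×22 = 411): to p=0 gives 199 → no gain ✓; to p=11 gives 398 − 8×11 = 310 → no gain ✓.
Weak-case (own payoff 199): to p=11 gives 398 − 57×11 = -229 → no gain ✓; to p=22 gives 587 − 57×22 = -667 → no gain ✓.
Moderate-case (own payoff 398 − 27×11 = 101): to p=0 gives 199 → profitable ✗; to p=22 gives 587 − 27×22 = -7 → no gain ✓.
5 of the 6 constraints hold; not an equilibrium.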